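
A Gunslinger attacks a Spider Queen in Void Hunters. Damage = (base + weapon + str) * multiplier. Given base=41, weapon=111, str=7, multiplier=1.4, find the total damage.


Sum base + weapon + str = 41 + 111 + 7 = 159
Multiply by 1.4:
159 * 1.4 = 222.6

222.6 damage


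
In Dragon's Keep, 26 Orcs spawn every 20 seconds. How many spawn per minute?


Spawns per minute = count * (60 / interval)
= 26 * (60 / 20)
= 26 * 3.0
= 78.0

78.0 per minute


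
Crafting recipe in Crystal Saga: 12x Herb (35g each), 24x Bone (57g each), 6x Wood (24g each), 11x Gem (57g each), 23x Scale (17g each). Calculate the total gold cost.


Cost breakdown:
  Herb: 12 * 35 = 420
  Bone: 24 * 57 = 1368
  Wood: 6 * 24 = 144
  Gem: 11 * 57 = 627
  Scale: 23 * 17 = 391
Total = 420 + 1368 + 144 + 627 + 391 = 2950

2950 gold


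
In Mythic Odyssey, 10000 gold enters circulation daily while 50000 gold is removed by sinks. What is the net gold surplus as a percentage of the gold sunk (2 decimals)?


Net gold = 10000 - 50000 = -40000
Inflation rate = net / sunk * 100 = -40000 / 50000 * 100
= -0.8 * 100
= -80.00%

-80.00%


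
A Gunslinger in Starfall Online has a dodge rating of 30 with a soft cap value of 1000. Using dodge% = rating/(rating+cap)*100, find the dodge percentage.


dodge% = 30 / (30 + 1000) * 100
= 30 / 1030 * 100
= 0.029126 * 100
= 2.91%

2.91%


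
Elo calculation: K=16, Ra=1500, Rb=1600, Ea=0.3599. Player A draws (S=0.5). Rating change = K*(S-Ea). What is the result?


Elo update: delta = K * (S - Ea), where S = 0.5 (draws)
S - Ea = 0.5 - 0.3599 = 0.1401
Rating change = 16 * 0.1401
= 2.24

2.24 rating points


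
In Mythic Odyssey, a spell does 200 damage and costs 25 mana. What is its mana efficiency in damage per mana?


Efficiency = damage / mana
= 200 / 25
= 8.00

8.00 dmg/mana


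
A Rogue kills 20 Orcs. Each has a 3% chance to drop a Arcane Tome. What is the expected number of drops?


Expected drops = kills * (drop_rate / 100)
= 20 * (3 / 100)
= 20 * 0.03
= 0.6

0.6 drops


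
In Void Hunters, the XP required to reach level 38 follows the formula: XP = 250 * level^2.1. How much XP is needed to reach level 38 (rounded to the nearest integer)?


XP = 250 * level^2.1
Substitute level = 38:
XP = 250 * 38^2.1
= 250 * 2077.5216
= 519380

519380 XP


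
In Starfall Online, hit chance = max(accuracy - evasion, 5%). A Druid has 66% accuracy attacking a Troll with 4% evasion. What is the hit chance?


accuracy - evasion = 66 - 4 = 62
Apply floor: max(62, 5) = 62
Hit chance = 62%

62%


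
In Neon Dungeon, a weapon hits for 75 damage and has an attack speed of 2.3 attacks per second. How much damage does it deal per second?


DPS = damage * attack_speed
= 75 * 2.3
= 172.5

172.5 DPS


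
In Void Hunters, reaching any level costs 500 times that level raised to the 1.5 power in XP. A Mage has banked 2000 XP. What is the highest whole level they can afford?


XP = 500 * level^1.5, so level = (XP / 500)^(1/1.5)
= (2000 / 500)^(1/1.5)
= 4.0^0.6667
= 2.5198
Floor: level = 2

level 2


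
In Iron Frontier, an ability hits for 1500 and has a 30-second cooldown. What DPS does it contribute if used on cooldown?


DPS = damage / cooldown
= 1500 / 30
= 50.00

50.00 DPS


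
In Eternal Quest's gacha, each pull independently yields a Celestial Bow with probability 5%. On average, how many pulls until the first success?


Expected pulls for a geometric distribution = 1/p = 100 / rate%
= 100 / 5
= 20.0

20.0 pulls


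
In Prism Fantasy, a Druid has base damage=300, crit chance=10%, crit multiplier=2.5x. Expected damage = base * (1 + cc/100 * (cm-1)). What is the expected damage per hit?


E[dmg] = base * (1 + crit_chance * (crit_mult - 1))
cc as decimal = 10/100 = 0.1
cm - 1 = 2.5 - 1 = 1.5
Bonus factor = 0.1 * 1.5 = 0.15
Total multiplier = 1 + 0.15 = 1.15
Expected damage = 300 * 1.15 = 345.00

345.00 damage


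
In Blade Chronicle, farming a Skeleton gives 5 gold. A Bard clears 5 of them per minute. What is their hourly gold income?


Gold per minute = 5 * 5 = 25
Gold per hour = 25 * 60 = 1500

1500 gold/hour


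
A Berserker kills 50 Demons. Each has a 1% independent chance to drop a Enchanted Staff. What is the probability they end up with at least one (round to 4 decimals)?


P(at least one) = 1 - P(none) = 1 - (1-p)^n
p = 1/100 = 0.01
1 - p = 0.99
(1 - p)^50 = 0.99^50 = 0.605006
P(at least one) = 1 - 0.605006 = 0.3950

0.3950


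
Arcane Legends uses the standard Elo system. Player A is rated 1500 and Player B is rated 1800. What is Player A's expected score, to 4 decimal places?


Elo expected score: Ea = 1/(1 + 10^((Rb-Ra)/400))
Rb - Ra = 1800 - 1500 = 300
(Rb-Ra)/400 = 300/400 = 0.75
10^0.75 = 5.623413
Ea = 1/(1 + 5.623413) = 1/6.623413 = 0.1510

0.1510


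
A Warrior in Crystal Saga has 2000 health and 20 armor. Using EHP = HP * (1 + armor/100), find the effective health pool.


EHP = 2000 * (1 + 20/100)
= 2000 * (1 + 0.2)
= 2000 * 1.2
= 2400.0

2400.0 EHP


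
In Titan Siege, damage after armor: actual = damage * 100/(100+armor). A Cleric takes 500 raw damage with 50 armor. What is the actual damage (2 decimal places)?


actual = 500 * 100 / (100 + 50)
= 500 * 100 / 150
= 50000 / 150
= 333.33

333.33 damage


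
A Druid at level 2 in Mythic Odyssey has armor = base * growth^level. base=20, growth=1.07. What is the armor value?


value = base * growth^level
= 20 * 1.07^2
= 20 * 1.1449
= 22.90

22.90 armor


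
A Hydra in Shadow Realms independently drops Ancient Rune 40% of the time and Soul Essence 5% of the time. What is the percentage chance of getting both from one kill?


For independent events, P(both) = P(A) * P(B)
= 40% * 5%
= 200 / 100 %
= 2.0%

2.0%


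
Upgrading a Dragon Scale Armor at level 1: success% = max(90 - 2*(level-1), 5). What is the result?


raw_rate = 90 - 2 * (1 - 1)
= 90 - 2 * 0
= 90 - 0
= 90
Apply floor: max(90, 5) = 90%

90%


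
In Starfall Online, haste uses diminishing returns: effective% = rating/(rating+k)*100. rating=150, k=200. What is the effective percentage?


effective% = rating / (rating + k) * 100
= 150 / (150 + 200) * 100
= 150 / 350 * 100
= 0.428571 * 100
= 42.86%

42.86%


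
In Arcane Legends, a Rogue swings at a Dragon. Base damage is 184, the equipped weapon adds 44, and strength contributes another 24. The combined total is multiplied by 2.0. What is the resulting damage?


Sum base + weapon + str = 184 + 44 + 24 = 252
Multiply by 2.0:
252 * 2.0 = 504.0

504.0 damage


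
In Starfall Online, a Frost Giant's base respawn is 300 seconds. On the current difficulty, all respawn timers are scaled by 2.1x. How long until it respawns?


Respawn time = base * multiplier
= 300 * 2.1
= 630.0 seconds

630.0 seconds


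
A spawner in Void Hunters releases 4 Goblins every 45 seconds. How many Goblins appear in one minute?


Spawns per minute = count * (60 / interval)
= 4 * (60 / 45)
= 4 * 1.3333
= 5.33

5.33 per minute


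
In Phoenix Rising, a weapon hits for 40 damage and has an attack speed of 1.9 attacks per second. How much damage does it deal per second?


DPS = damage * attack_speed
= 40 * 1.9
= 76.0

76.0 DPS


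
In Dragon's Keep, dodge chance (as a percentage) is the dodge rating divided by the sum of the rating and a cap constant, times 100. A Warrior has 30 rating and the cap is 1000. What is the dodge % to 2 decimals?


dodge% = 30 / (30 + 1000) * 100
= 30 / 1030 * 100
= 0.029126 * 100
= 2.91%

2.91%


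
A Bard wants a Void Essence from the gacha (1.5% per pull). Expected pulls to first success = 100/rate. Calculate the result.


Expected pulls for a geometric distribution = 1/p = 100 / rate%
= 100 / 1.5
= 66.67

66.67 pulls


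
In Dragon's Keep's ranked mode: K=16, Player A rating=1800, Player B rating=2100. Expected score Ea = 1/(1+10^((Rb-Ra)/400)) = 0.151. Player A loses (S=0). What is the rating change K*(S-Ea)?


Elo update: delta = K * (S - Ea), where S = 0 (loses)
S - Ea = 0 - 0.151 = -0.151
Rating change = 16 * -0.151
= -2.42

-2.42 rating points


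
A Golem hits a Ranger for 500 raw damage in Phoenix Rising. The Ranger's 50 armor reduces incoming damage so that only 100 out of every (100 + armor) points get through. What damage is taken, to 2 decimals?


actual = 500 * 100 / (100 + 50)
= 500 * 100 / 150
= 50000 / 150
= 333.33

333.33 damage


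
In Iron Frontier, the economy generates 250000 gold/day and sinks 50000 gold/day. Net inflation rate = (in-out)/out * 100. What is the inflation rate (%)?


Net gold = 250000 - 50000 = 200000
Inflation rate = net / sunk * 100 = 200000 / 50000 * 100
= 4.0 * 100
= 400.00%

400.00%


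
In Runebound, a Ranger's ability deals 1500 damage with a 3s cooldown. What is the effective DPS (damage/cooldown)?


DPS = damage / cooldown
= 1500 / 3
= 500.00

500.00 DPS


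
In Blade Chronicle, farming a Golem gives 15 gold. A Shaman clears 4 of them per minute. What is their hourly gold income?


Gold per minute = 15 * 4 = 60
Gold per hour = 60 * 60 = 3600

3600 gold/hour


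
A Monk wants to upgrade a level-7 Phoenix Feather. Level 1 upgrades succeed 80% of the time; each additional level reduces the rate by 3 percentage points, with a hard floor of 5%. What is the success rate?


raw_rate = 80 - 3 * (7 - 1)
= 80 - 3 * 6
= 80 - 18
= 62
Apply floor: max(62, 5) = 62%

62%


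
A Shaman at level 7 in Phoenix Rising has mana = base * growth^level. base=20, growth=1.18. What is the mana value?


value = base * growth^level
= 20 * 1.18^7
= 20 * 3.185474
= 63.71

63.71 mana


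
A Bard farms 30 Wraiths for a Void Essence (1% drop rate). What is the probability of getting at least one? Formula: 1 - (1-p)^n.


P(at least one) = 1 - P(none) = 1 - (1-p)^n
p = 1/100 = 0.01
1 - p = 0.99
(1 - p)^30 = 0.99^30 = 0.739700
P(at least one) = 1 - 0.739700 = 0.2603

0.2603


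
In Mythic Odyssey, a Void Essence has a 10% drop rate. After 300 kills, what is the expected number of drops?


Expected drops = kills * (drop_rate / 100)
= 300 * (10 / 100)
= 300 * 0.1
= 30.0

30.0 drops


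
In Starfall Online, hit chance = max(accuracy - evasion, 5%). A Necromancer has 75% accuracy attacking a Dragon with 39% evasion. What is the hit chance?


accuracy - evasion = 75 - 39 = 36
Apply floor: max(36, 5) = 36
Hit chance = 36%

36%


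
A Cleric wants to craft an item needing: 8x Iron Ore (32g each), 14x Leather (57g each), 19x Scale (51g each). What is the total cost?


Cost breakdown:
  Iron Ore: 8 * 32 = 256
  Leather: 14 * 57 = 798
  Scale: 19 * 51 = 969
Total = 256 + 798 + 969 = 2023

2023 gold


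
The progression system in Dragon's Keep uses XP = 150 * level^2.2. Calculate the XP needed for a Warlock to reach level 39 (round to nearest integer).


XP = 150 * level^2.2
Substitute level = 39:
XP = 150 * 39^2.2
= 150 * 3164.7699
= 474715

474715 XP


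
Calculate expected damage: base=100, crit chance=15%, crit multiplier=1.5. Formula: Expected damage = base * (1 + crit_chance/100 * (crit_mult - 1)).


E[dmg] = base * (1 + crit_chance * (crit_mult - 1))
cc as decimal = 15/100 = 0.15
cm - 1 = 1.5 - 1 = 0.5
Bonus factor = 0.15 * 0.5 = 0.075
Total multiplier = 1 + 0.075 = 1.075
Expected damage = 100 * 1.075 = 107.50

107.50 damage


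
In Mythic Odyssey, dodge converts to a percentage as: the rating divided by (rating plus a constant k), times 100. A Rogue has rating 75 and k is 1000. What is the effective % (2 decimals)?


effective% = rating / (rating + k) * 100
= 75 / (75 + 1000) * 100
= 75 / 1075 * 100
= 0.069767 * 100
= 6.98%

6.98%


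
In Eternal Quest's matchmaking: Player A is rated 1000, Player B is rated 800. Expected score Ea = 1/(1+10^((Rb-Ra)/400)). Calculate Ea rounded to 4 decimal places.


Elo expected score: Ea = 1/(1 + 10^((Rb-Ra)/400))
Rb - Ra = 800 - 1000 = -200
(Rb-Ra)/400 = -200/400 = -0.5
10^-0.5 = 0.316228
Ea = 1/(1 + 0.316228) = 1/1.316228 = 0.7597

0.7597


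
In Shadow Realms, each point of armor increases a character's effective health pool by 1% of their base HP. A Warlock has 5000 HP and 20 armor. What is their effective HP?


EHP = 5000 * (1 + 20/100)
= 5000 * (1 + 0.2)
= 5000 * 1.2
= 6000.0

6000.0 EHP


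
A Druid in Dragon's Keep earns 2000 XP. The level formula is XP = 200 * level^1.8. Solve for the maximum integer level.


XP = 200 * level^1.8, so level = (XP / 200)^(1/1.8)
= (2000 / 200)^(1/1.8)
= 10.0^0.5556
= 3.5938
Floor: level = 3

level 3


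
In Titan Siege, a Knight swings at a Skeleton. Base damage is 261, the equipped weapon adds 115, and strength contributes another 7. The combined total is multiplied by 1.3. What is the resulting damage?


Sum base + weapon + str = 261 + 115 + 7 = 383
Multiply by 1.3:
383 * 1.3 = 497.9

497.9 damage


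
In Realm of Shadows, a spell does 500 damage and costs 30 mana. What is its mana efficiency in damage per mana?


Efficiency = damage / mana
= 500 / 30
= 16.67

16.67 dmg/mana


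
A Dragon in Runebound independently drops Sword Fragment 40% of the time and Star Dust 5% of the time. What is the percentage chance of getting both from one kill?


For independent events, P(both) = P(A) * P(B)
= 40% * 5%
= 200 / 100 %
= 2.0%

2.0%


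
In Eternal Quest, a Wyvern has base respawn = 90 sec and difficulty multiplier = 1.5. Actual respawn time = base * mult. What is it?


Respawn time = base * multiplier
= 90 * 1.5
= 135.0 seconds

135.0 seconds


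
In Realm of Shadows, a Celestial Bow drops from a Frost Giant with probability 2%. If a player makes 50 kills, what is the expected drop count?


Expected drops = kills * (drop_rate / 100)
= 50 * (2 / 100)
= 50 * 0.02
= 1.0

1.0 drops


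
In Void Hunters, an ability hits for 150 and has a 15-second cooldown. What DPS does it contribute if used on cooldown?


DPS = damage / cooldown
= 150 / 15
= 10.00

10.00 DPS


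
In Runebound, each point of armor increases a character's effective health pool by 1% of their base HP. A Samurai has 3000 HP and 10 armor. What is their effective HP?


EHP = 3000 * (1 + 10/100)
= 3000 * (1 + 0.1)
= 3000 * 1.1
= 3300.0

3300.0 EHP


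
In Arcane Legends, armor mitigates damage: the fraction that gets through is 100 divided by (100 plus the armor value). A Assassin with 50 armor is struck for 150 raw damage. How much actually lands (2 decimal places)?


actual = 150 * 100 / (100 + 50)
= 150 * 100 / 150
= 15000 / 150
= 100.00

100.00 damage


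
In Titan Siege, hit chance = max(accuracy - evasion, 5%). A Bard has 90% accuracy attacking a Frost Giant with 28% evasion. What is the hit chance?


accuracy - evasion = 90 - 28 = 62
Apply floor: max(62, 5) = 62
Hit chance = 62%

62%


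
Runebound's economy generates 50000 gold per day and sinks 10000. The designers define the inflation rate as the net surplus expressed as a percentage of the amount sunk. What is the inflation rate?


Net gold = 50000 - 10000 = 40000
Inflation rate = net / sunk * 100 = 40000 / 10000 * 100
= 4.0 * 100
= 400.00%

400.00%


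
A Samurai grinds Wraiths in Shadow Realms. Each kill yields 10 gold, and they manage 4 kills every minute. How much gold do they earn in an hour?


Gold per minute = 10 * 4 = 40
Gold per hour = 40 * 60 = 2400

2400 gold/hour


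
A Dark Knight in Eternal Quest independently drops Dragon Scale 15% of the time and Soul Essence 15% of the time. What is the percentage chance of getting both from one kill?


For independent events, P(both) = P(A) * P(B)
= 15% * 15%
= 225 / 100 %
= 2.25%

2.25%


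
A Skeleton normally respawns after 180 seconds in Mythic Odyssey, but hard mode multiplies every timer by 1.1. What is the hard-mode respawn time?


Respawn time = base * multiplier
= 180 * 1.1
= 198.0 seconds

198.0 seconds


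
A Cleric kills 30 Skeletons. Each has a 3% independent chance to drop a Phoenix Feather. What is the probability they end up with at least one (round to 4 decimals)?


P(at least one) = 1 - P(none) = 1 - (1-p)^n
p = 3/100 = 0.03
1 - p = 0.97
(1 - p)^30 = 0.97^30 = 0.401007
P(at least one) = 1 - 0.401007 = 0.5990

0.5990


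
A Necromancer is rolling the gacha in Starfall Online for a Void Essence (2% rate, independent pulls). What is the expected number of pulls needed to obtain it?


Expected pulls for a geometric distribution = 1/p = 100 / rate%
= 100 / 2
= 50.0

50.0 pulls


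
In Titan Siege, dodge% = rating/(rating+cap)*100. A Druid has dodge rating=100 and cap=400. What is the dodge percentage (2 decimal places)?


dodge% = 100 / (100 + 400) * 100
= 100 / 500 * 100
= 0.2 * 100
= 20.00%

20.00%


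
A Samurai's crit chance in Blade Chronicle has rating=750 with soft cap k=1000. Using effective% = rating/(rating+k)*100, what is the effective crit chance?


effective% = rating / (rating + k) * 100
= 750 / (750 + 1000) * 100
= 750 / 1750 * 100
= 0.428571 * 100
= 42.86%

42.86%


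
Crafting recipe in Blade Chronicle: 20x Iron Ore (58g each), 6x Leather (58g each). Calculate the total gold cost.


Cost breakdown:
  Iron Ore: 20 * 58 = 1160
  Leather: 6 * 58 = 348
Total = 1160 + 348 = 1508

1508 gold


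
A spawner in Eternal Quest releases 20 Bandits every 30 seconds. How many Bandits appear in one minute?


Spawns per minute = count * (60 / interval)
= 20 * (60 / 30)
= 20 * 2.0
= 40.0

40.0 per minute


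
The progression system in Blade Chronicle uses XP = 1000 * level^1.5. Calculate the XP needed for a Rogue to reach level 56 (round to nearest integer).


XP = 1000 * level^1.5
Substitute level = 56:
XP = 1000 * 56^1.5
= 1000 * 419.0656
= 419066

419066 XP


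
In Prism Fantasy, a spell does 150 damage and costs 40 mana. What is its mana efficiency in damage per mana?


Efficiency = damage / mana
= 150 / 40
= 3.75

3.75 dmg/mana


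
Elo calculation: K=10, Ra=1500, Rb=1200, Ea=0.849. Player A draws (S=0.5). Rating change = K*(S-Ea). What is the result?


Elo update: delta = K * (S - Ea), where S = 0.5 (draws)
S - Ea = 0.5 - 0.849 = -0.349
Rating change = 10 * -0.349
= -3.49

-3.49 rating points


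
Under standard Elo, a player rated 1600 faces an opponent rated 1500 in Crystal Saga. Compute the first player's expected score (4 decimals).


Elo expected score: Ea = 1/(1 + 10^((Rb-Ra)/400))
Rb - Ra = 1500 - 1600 = -100
(Rb-Ra)/400 = -100/400 = -0.25
10^-0.25 = 0.562341
Ea = 1/(1 + 0.562341) = 1/1.562341 = 0.6401

0.6401


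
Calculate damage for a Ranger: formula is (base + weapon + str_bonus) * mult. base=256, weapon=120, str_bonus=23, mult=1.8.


Sum base + weapon + str = 256 + 120 + 23 = 399
Multiply by 1.8:
399 * 1.8 = 718.2

718.2 damage


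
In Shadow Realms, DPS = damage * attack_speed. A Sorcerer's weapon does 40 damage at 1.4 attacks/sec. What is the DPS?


DPS = damage * attack_speed
= 40 * 1.4
= 56.0

56.0 DPS


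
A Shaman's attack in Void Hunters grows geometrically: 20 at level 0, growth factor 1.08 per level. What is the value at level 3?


value = base * growth^level
= 20 * 1.08^3
= 20 * 1.259712
= 25.19

25.19 attack


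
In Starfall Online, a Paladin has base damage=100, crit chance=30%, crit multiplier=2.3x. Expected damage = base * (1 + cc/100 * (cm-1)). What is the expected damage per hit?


E[dmg] = base * (1 + crit_chance * (crit_mult - 1))
cc as decimal = 30/100 = 0.3
cm - 1 = 2.3 - 1 = 1.3
Bonus factor = 0.3 * 1.3 = 0.39
Total multiplier = 1 + 0.39 = 1.39
Expected damage = 100 * 1.39 = 139.00

139.00 damage


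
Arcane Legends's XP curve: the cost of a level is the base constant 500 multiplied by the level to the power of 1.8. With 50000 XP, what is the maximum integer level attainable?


XP = 500 * level^1.8, so level = (XP / 500)^(1/1.8)
= (50000 / 500)^(1/1.8)
= 100.0^0.5556
= 12.9155
Floor: level = 12

level 12


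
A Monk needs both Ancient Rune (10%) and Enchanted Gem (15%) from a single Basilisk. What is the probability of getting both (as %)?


For independent events, P(both) = P(A) * P(B)
= 10% * 15%
= 150 / 100 %
= 1.5%

1.5%


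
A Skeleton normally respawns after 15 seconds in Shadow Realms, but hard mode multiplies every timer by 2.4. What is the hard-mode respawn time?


Respawn time = base * multiplier
= 15 * 2.4
= 36.0 seconds

36.0 seconds


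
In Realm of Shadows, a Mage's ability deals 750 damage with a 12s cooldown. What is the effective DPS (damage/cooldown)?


DPS = damage / cooldown
= 750 / 12
= 62.50

62.50 DPS


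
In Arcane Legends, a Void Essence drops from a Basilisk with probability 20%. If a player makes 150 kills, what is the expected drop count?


Expected drops = kills * (drop_rate / 100)
= 150 * (20 / 100)
= 150 * 0.2
= 30.0

30.0 drops


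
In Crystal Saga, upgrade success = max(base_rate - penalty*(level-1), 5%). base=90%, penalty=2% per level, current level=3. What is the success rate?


raw_rate = 90 - 2 * (3 - 1)
= 90 - 2 * 2
= 90 - 4
= 86
Apply floor: max(86, 5) = 86%

86%


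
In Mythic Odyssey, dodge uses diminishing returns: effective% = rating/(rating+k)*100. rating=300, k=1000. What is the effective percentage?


effective% = rating / (rating + k) * 100
= 300 / (300 + 1000) * 100
= 300 / 1300 * 100
= 0.230769 * 100
= 23.08%

23.08%


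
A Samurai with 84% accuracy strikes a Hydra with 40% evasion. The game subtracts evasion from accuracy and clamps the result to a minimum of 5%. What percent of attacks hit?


accuracy - evasion = 84 - 40 = 44
Apply floor: max(44, 5) = 44
Hit chance = 44%

44%


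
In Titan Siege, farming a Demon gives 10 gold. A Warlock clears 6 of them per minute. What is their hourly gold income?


Gold per minute = 10 * 6 = 60
Gold per hour = 60 * 60 = 3600

3600 gold/hour


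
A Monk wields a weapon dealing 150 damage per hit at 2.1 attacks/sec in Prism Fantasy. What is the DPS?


DPS = damage * attack_speed
= 150 * 2.1
= 315.0

315.0 DPS


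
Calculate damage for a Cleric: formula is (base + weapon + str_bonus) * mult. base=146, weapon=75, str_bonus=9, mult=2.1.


Sum base + weapon + str = 146 + 75 + 9 = 230
Multiply by 2.1:
230 * 2.1 = 483.0

483.0 damage


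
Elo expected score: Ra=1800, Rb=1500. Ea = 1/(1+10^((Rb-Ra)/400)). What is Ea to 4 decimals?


Elo expected score: Ea = 1/(1 + 10^((Rb-Ra)/400))
Rb - Ra = 1500 - 1800 = -300
(Rb-Ra)/400 = -300/400 = -0.75
10^-0.75 = 0.177828
Ea = 1/(1 + 0.177828) = 1/1.177828 = 0.8490

0.8490


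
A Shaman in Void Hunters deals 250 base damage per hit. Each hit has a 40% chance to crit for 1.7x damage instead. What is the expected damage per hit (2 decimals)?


E[dmg] = base * (1 + crit_chance * (crit_mult - 1))
cc as decimal = 40/100 = 0.4
cm - 1 = 1.7 - 1 = 0.7
Bonus factor = 0.4 * 0.7 = 0.28
Total multiplier = 1 + 0.28 = 1.28
Expected damage = 250 * 1.28 = 320.00

320.00 damage


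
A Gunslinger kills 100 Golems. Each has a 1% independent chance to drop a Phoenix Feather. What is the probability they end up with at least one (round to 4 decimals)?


P(at least one) = 1 - P(none) = 1 - (1-p)^n
p = 1/100 = 0.01
1 - p = 0.99
(1 - p)^100 = 0.99^100 = 0.366032
P(at least one) = 1 - 0.366032 = 0.6340

0.6340


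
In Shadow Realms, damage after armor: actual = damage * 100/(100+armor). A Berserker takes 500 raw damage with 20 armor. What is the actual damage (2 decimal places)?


actual = 500 * 100 / (100 + 20)
= 500 * 100 / 120
= 50000 / 120
= 416.67

416.67 damage


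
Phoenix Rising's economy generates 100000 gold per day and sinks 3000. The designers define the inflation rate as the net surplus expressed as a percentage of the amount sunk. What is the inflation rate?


Net gold = 100000 - 3000 = 97000
Inflation rate = net / sunk * 100 = 97000 / 3000 * 100
= 32.333333 * 100
= 3233.33%

3233.33%


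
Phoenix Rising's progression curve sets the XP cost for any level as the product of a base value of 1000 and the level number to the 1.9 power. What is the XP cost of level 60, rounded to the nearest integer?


XP = 1000 * level^1.9
Substitute level = 60:
XP = 1000 * 60^1.9
= 1000 * 2390.4924
= 2390492

2390492 XP


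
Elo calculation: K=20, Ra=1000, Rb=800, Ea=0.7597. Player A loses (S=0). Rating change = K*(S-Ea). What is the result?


Elo update: delta = K * (S - Ea), where S = 0 (loses)
S - Ea = 0 - 0.7597 = -0.7597
Rating change = 20 * -0.7597
= -15.19

-15.19 rating points


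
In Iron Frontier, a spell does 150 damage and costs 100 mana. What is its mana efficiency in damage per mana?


Efficiency = damage / mana
= 150 / 100
= 1.50

1.50 dmg/mana


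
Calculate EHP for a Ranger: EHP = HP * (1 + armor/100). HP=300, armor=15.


EHP = 300 * (1 + 15/100)
= 300 * (1 + 0.15)
= 300 * 1.15
= 345.0

345.0 EHP


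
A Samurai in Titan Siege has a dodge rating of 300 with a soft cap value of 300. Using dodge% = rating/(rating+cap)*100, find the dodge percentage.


dodge% = 300 / (300 + 300) * 100
= 300 / 600 * 100
= 0.5 * 100
= 50.00%

50.00%


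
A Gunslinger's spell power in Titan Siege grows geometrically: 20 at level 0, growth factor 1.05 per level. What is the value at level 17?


value = base * growth^level
= 20 * 1.05^17
= 20 * 2.292018
= 45.84

45.84 spell power


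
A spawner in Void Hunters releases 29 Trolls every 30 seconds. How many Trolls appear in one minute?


Spawns per minute = count * (60 / interval)
= 29 * (60 / 30)
= 29 * 2.0
= 58.0

58.0 per minute


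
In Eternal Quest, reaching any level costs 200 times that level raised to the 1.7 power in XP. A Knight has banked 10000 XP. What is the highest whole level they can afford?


XP = 200 * level^1.7, so level = (XP / 200)^(1/1.7)
= (10000 / 200)^(1/1.7)
= 50.0^0.5882
= 9.9861
Floor: level = 9

level 9


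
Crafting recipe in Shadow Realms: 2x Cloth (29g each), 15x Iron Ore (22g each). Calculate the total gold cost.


Cost breakdown:
  Cloth: 2 * 29 = 58
  Iron Ore: 15 * 22 = 330
Total = 58 + 330 = 388

388 gold


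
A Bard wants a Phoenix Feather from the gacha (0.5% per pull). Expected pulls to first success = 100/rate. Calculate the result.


Expected pulls for a geometric distribution = 1/p = 100 / rate%
= 100 / 0.5
= 200.0

200.0 pulls


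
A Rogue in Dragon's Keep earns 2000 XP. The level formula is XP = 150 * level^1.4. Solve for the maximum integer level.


XP = 150 * level^1.4, so level = (XP / 150)^(1/1.4)
= (2000 / 150)^(1/1.4)
= 13.3333^0.7143
= 6.361
Floor: level = 6

level 6


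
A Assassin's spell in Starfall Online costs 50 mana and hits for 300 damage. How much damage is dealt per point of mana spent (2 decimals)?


Efficiency = damage / mana
= 300 / 50
= 6.00

6.00 dmg/mana


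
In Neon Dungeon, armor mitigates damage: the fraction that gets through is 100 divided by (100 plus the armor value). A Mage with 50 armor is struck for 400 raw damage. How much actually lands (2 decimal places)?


actual = 400 * 100 / (100 + 50)
= 400 * 100 / 150
= 40000 / 150
= 266.67

266.67 damage


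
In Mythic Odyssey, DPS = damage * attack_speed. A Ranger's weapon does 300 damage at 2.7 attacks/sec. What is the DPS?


DPS = damage * attack_speed
= 300 * 2.7
= 810.0

810.0 DPS


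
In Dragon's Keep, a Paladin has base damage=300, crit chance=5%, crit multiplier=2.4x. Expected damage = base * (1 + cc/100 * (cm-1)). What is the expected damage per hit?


E[dmg] = base * (1 + crit_chance * (crit_mult - 1))
cc as decimal = 5/100 = 0.05
cm - 1 = 2.4 - 1 = 1.4
Bonus factor = 0.05 * 1.4 = 0.07
Total multiplier = 1 + 0.07 = 1.07
Expected damage = 300 * 1.07 = 321.00

321.00 damage


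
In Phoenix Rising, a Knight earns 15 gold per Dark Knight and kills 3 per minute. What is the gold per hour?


Gold per minute = 15 * 3 = 45
Gold per hour = 45 * 60 = 2700

2700 gold/hour


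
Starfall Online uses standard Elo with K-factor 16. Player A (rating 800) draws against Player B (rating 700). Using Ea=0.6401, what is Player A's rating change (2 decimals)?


Elo update: delta = K * (S - Ea), where S = 0.5 (draws)
S - Ea = 0.5 - 0.6401 = -0.1401
Rating change = 16 * -0.1401
= -2.24

-2.24 rating points


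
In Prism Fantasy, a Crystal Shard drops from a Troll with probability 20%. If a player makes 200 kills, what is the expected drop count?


Expected drops = kills * (drop_rate / 100)
= 200 * (20 / 100)
= 200 * 0.2
= 40.0

40.0 drops


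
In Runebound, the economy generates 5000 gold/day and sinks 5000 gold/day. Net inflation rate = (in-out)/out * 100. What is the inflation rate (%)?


Net gold = 5000 - 5000 = 0
Inflation rate = net / sunk * 100 = 0 / 5000 * 100
= 0.0 * 100
= 0.00%

0.00%


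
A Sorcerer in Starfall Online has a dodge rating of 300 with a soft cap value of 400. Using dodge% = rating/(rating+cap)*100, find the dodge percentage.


dodge% = 300 / (300 + 400) * 100
= 300 / 700 * 100
= 0.428571 * 100
= 42.86%

42.86%


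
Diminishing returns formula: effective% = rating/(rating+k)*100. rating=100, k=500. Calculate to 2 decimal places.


effective% = rating / (rating + k) * 100
= 100 / (100 + 500) * 100
= 100 / 600 * 100
= 0.166667 * 100
= 16.67%

16.67%


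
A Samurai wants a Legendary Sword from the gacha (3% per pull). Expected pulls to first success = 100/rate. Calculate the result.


Expected pulls for a geometric distribution = 1/p = 100 / rate%
= 100 / 3
= 33.33

33.33 pulls


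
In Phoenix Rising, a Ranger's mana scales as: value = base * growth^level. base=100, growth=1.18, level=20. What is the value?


value = base * growth^level
= 100 * 1.18^20
= 100 * 27.393035
= 2739.30

2739.30 mana


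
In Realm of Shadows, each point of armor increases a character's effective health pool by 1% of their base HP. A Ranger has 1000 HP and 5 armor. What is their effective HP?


EHP = 1000 * (1 + 5/100)
= 1000 * (1 + 0.05)
= 1000 * 1.05
= 1050.0

1050.0 EHP


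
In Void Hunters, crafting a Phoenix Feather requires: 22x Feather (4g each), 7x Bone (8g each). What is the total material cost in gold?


Cost breakdown:
  Feather: 22 * 4 = 88
  Bone: 7 * 8 = 56
Total = 88 + 56 = 144

144 gold


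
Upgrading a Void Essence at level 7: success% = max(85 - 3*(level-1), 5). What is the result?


raw_rate = 85 - 3 * (7 - 1)
= 85 - 3 * 6
= 85 - 18
= 67
Apply floor: max(67, 5) = 67%

67%


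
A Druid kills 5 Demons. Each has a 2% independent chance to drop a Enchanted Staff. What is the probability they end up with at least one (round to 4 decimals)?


P(at least one) = 1 - P(none) = 1 - (1-p)^n
p = 2/100 = 0.02
1 - p = 0.98
(1 - p)^5 = 0.98^5 = 0.903921
P(at least one) = 1 - 0.903921 = 0.0961

0.0961


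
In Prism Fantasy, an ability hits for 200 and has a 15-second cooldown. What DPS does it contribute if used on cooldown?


DPS = damage / cooldown
= 200 / 15
= 13.33

13.33 DPS


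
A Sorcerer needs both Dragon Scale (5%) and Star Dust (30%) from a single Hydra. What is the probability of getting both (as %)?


For independent events, P(both) = P(A) * P(B)
= 5% * 30%
= 150 / 100 %
= 1.5%

1.5%


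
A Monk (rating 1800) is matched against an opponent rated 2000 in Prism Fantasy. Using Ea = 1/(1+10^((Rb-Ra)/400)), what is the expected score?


Elo expected score: Ea = 1/(1 + 10^((Rb-Ra)/400))
Rb - Ra = 2000 - 1800 = 200
(Rb-Ra)/400 = 200/400 = 0.5
10^0.5 = 3.162278
Ea = 1/(1 + 3.162278) = 1/4.162278 = 0.2403

0.2403


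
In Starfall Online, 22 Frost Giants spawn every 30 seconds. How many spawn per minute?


Spawns per minute = count * (60 / interval)
= 22 * (60 / 30)
= 22 * 2.0
= 44.0

44.0 per minute


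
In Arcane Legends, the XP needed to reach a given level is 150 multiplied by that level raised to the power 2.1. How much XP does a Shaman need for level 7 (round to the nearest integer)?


XP = 150 * level^2.1
Substitute level = 7:
XP = 150 * 7^2.1
= 150 * 59.5259
= 8929

8929 XP


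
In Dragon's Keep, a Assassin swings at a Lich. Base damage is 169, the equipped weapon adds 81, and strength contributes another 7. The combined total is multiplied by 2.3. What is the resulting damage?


Sum base + weapon + str = 169 + 81 + 7 = 257
Multiply by 2.3:
257 * 2.3 = 591.1

591.1 damage


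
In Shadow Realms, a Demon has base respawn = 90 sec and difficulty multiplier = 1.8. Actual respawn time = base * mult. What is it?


Respawn time = base * multiplier
= 90 * 1.8
= 162.0 seconds

162.0 seconds


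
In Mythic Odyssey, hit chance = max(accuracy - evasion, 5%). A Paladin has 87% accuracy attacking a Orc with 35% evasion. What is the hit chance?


accuracy - evasion = 87 - 35 = 52
Apply floor: max(52, 5) = 52
Hit chance = 52%

52%


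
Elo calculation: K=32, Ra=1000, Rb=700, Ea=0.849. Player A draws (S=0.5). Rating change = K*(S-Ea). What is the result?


Elo update: delta = K * (S - Ea), where S = 0.5 (draws)
S - Ea = 0.5 - 0.849 = -0.349
Rating change = 32 * -0.349
= -11.17

-11.17 rating points


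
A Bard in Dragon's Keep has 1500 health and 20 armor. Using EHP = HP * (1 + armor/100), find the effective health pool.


EHP = 1500 * (1 + 20/100)
= 1500 * (1 + 0.2)
= 1500 * 1.2
= 1800.0

1800.0 EHP


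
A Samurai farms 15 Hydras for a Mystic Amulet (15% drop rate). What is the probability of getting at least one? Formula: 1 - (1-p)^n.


P(at least one) = 1 - P(none) = 1 - (1-p)^n
p = 15/100 = 0.15
1 - p = 0.85
(1 - p)^15 = 0.85^15 = 0.087354
P(at least one) = 1 - 0.087354 = 0.9126

0.9126


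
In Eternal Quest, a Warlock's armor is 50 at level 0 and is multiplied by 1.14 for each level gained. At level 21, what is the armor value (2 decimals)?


value = base * growth^level
= 50 * 1.14^21
= 50 * 15.667578
= 783.38

783.38 armor


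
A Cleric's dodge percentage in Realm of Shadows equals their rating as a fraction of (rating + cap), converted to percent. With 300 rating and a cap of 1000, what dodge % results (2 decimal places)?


dodge% = 300 / (300 + 1000) * 100
= 300 / 1300 * 100
= 0.230769 * 100
= 23.08%

23.08%


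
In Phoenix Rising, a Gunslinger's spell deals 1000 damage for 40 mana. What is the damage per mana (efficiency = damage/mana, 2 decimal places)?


Efficiency = damage / mana
= 1000 / 40
= 25.00

25.00 dmg/mana


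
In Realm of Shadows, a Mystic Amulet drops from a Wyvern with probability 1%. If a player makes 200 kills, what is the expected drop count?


Expected drops = kills * (drop_rate / 100)
= 200 * (1 / 100)
= 200 * 0.01
= 2.0

2.0 drops


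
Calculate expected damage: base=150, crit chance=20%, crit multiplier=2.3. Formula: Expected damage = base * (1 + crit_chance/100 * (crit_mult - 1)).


E[dmg] = base * (1 + crit_chance * (crit_mult - 1))
cc as decimal = 20/100 = 0.2
cm - 1 = 2.3 - 1 = 1.3
Bonus factor = 0.2 * 1.3 = 0.26
Total multiplier = 1 + 0.26 = 1.26
Expected damage = 150 * 1.26 = 189.00

189.00 damage


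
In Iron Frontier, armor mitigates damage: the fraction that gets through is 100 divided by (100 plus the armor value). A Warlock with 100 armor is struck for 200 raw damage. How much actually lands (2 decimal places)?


actual = 200 * 100 / (100 + 100)
= 200 * 100 / 200
= 20000 / 200
= 100.00

100.00 damage


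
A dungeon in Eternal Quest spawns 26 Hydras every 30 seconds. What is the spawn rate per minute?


Spawns per minute = count * (60 / interval)
= 26 * (60 / 30)
= 26 * 2.0
= 52.0

52.0 per minute


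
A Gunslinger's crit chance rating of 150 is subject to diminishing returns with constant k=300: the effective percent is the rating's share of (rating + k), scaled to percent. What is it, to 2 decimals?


effective% = rating / (rating + k) * 100
= 150 / (150 + 300) * 100
= 150 / 450 * 100
= 0.333333 * 100
= 33.33%

33.33%


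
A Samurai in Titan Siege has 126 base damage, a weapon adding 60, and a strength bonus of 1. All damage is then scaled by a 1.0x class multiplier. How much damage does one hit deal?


Sum base + weapon + str = 126 + 60 + 1 = 187
Multiply by 1.0:
187 * 1.0 = 187.0

187.0 damage


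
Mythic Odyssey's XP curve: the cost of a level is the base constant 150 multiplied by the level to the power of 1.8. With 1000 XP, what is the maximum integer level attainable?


XP = 150 * level^1.8, so level = (XP / 150)^(1/1.8)
= (1000 / 150)^(1/1.8)
= 6.6667^0.5556
= 2.869
Floor: level = 2

level 2


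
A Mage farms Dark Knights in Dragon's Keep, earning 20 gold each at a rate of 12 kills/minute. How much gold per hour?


Gold per minute = 20 * 12 = 240
Gold per hour = 240 * 60 = 14400

14400 gold/hour


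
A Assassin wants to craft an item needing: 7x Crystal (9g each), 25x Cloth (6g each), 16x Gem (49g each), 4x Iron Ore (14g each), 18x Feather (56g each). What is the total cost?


Cost breakdown:
  Crystal: 7 * 9 = 63
  Cloth: 25 * 6 = 150
  Gem: 16 * 49 = 784
  Iron Ore: 4 * 14 = 56
  Feather: 18 * 56 = 1008
Total = 63 + 150 + 784 + 56 + 1008 = 2061

2061 gold


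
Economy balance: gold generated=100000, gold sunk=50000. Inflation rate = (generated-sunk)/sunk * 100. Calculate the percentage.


Net gold = 100000 - 50000 = 50000
Inflation rate = net / sunk * 100 = 50000 / 50000 * 100
= 1.0 * 100
= 100.00%

100.00%


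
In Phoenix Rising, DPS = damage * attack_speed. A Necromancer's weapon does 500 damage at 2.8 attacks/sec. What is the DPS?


DPS = damage * attack_speed
= 500 * 2.8
= 1400.0

1400.0 DPS


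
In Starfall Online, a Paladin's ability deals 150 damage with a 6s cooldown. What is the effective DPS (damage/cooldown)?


DPS = damage / cooldown
= 150 / 6
= 25.00

25.00 DPS


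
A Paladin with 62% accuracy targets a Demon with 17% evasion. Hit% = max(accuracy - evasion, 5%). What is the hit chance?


accuracy - evasion = 62 - 17 = 45
Apply floor: max(45, 5) = 45
Hit chance = 45%

45%


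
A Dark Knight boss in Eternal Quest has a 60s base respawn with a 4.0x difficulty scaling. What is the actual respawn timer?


Respawn time = base * multiplier
= 60 * 4.0
= 240.0 seconds

240.0 seconds


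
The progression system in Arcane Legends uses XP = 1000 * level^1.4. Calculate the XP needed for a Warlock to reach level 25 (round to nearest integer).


XP = 1000 * level^1.4
Substitute level = 25:
XP = 1000 * 25^1.4
= 1000 * 90.59746
= 90597

90597 XP


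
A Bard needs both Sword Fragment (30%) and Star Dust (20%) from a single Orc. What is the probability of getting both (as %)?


For independent events, P(both) = P(A) * P(B)
= 30% * 20%
= 600 / 100 %
= 6.0%

6.0%


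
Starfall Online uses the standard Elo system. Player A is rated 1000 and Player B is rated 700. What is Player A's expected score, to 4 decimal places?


Elo expected score: Ea = 1/(1 + 10^((Rb-Ra)/400))
Rb - Ra = 700 - 1000 = -300
(Rb-Ra)/400 = -300/400 = -0.75
10^-0.75 = 0.177828
Ea = 1/(1 + 0.177828) = 1/1.177828 = 0.8490

0.8490


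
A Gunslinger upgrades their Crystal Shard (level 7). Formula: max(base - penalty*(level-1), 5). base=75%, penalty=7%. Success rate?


raw_rate = 75 - 7 * (7 - 1)
= 75 - 7 * 6
= 75 - 42
= 33
Apply floor: max(33, 5) = 33%

33%


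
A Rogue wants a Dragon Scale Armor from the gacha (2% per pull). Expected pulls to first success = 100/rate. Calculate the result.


Expected pulls for a geometric distribution = 1/p = 100 / rate%
= 100 / 2
= 50.0

50.0 pulls


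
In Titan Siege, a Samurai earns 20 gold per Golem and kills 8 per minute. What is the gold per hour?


Gold per minute = 20 * 8 = 160
Gold per hour = 160 * 60 = 9600

9600 gold/hour


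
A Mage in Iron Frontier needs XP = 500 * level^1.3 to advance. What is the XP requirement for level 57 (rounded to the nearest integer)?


XP = 500 * level^1.3
Substitute level = 57:
XP = 500 * 57^1.3
= 500 * 191.7067
= 95853

95853 XP


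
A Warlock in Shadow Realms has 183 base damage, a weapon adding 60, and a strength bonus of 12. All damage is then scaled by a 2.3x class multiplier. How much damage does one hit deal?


Sum base + weapon + str = 183 + 60 + 12 = 255
Multiply by 2.3:
255 * 2.3 = 586.5

586.5 damage
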